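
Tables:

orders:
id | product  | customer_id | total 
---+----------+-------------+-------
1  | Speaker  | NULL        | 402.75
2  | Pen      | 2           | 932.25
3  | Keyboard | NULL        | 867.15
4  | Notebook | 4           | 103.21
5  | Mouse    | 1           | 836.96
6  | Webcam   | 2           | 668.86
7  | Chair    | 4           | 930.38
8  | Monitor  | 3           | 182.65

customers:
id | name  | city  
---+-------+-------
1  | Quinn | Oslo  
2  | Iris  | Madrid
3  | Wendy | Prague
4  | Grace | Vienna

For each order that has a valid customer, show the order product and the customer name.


INNER JOIN keeps only orders rows whose customer_id matches an id in customers. Walk through each order:
  - order 1 (Speaker): customer_id=NULL, no match -> dropped
  - order 2 (Pen): customer_id=2 -> matches Iris
  - order 3 (Keyboard): customer_id=NULL, no match -> dropped
  - order 4 (Notebook): customer_id=4 -> matches Grace
  - order 5 (Mouse): customer_id=1 -> matches Quinn
  - order 6 (Webcam): customer_id=2 -> matches Iris
  - order 7 (Chair): customer_id=4 -> matches Grace
  - order 8 (Monitor): customer_id=3 -> matches Wendy
So 2 of 8 rows are dropped.

SQL:
SELECT a.product, b.name AS customer
FROM orders a
INNER JOIN customers b ON a.customer_id = b.id

Result:
product  | customer
---------+---------
Pen      | Iris    
Notebook | Grace   
Mouse    | Quinn   
Webcam   | Iris    
Chair    | Grace   
Monitor  | Wendy   


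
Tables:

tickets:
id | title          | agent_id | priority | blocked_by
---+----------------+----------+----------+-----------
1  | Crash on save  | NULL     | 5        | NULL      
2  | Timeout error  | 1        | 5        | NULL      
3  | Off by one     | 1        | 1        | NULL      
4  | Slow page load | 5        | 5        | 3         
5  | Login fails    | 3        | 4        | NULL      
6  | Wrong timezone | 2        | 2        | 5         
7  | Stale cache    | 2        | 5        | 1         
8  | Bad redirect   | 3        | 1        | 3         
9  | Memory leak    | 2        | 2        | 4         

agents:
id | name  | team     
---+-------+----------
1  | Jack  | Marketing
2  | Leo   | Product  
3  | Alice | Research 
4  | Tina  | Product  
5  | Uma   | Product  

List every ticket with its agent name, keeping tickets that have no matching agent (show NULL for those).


LEFT JOIN keeps every row from tickets (the left table); where agent_id has no match in agents, the agent columns become NULL. Walk through each ticket:
  - ticket 1 (Crash on save): agent_id=NULL, no match -> kept with NULL
  - ticket 2 (Timeout error): agent_id=1 -> matches Jack
  - ticket 3 (Off by one): agent_id=1 -> matches Jack
  - ticket 4 (Slow page load): agent_id=5 -> matches Uma
  - ticket 5 (Login fails): agent_id=3 -> matches Alice
  - ticket 6 (Wrong timezone): agent_id=2 -> matches Leo
  - ticket 7 (Stale cache): agent_id=2 -> matches Leo
  - ticket 8 (Bad redirect): agent_id=3 -> matches Alice
  - ticket 9 (Memory leak): agent_id=2 -> matches Leo
All 9 rows appear; 1 has NULL agent.

SQL:
SELECT a.title, b.name AS agent
FROM tickets a
LEFT JOIN agents b ON a.agent_id = b.id

Result:
title          | agent
---------------+------
Crash on save  | NULL 
Timeout error  | Jack 
Off by one     | Jack 
Slow page load | Uma  
Login fails    | Alice
Wrong timezone | Leo  
Stale cache    | Leo  
Bad redirect   | Alice
Memory leak    | Leo  


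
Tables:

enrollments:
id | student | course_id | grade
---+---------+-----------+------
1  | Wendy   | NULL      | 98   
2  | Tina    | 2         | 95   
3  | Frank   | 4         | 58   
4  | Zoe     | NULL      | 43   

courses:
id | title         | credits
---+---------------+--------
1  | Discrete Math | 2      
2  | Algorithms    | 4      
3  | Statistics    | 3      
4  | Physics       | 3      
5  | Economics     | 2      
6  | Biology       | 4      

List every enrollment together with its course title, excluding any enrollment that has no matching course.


INNER JOIN keeps only enrollments rows whose course_id matches an id in courses. Walk through each enrollment:
  - enrollment 1 (Wendy): course_id=NULL, no match -> dropped
  - enrollment 2 (Tina): course_id=2 -> matches Algorithms
  - enrollment 3 (Frank): course_id=4 -> matches Physics
  - enrollment 4 (Zoe): course_id=NULL, no match -> dropped
So 2 of 4 rows are dropped.

SQL:
SELECT a.student, b.title AS course
FROM enrollments a
INNER JOIN courses b ON a.course_id = b.id

Result:
student | course    
--------+-----------
Tina    | Algorithms
Frank   | Physics   


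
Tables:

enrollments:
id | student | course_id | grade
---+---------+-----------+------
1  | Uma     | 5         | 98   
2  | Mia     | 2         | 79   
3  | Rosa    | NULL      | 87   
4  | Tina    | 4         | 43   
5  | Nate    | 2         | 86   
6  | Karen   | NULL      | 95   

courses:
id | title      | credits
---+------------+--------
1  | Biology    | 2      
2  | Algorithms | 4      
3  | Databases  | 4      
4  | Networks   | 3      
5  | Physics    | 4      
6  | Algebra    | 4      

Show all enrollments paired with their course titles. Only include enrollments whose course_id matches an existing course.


INNER JOIN keeps only enrollments rows whose course_id matches an id in courses. Walk through each enrollment:
  - enrollment 1 (Uma): course_id=5 -> matches Physics
  - enrollment 2 (Mia): course_id=2 -> matches Algorithms
  - enrollment 3 (Rosa): course_id=NULL, no match -> dropped
  - enrollment 4 (Tina): course_id=4 -> matches Networks
  - enrollment 5 (Nate): course_id=2 -> matches Algorithms
  - enrollment 6 (Karen): course_id=NULL, no match -> dropped
So 2 of 6 rows are dropped.

SQL:
SELECT a.student, b.title AS course
FROM enrollments a
INNER JOIN courses b ON a.course_id = b.id

Result:
student | course    
--------+-----------
Uma     | Physics   
Mia     | Algorithms
Tina    | Networks  
Nate    | Algorithms


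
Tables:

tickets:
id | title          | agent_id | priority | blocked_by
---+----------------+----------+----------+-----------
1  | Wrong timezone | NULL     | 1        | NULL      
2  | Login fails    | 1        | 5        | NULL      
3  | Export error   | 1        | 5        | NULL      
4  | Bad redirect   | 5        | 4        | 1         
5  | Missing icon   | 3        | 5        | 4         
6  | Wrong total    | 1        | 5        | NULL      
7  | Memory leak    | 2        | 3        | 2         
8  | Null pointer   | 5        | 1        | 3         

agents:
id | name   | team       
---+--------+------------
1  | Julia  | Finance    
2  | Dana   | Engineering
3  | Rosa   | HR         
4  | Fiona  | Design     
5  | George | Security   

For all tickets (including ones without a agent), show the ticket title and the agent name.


LEFT JOIN keeps every row from tickets (the left table); where agent_id has no match in agents, the agent columns become NULL. Walk through each ticket:
  - ticket 1 (Wrong timezone): agent_id=NULL, no match -> kept with NULL
  - ticket 2 (Login fails): agent_id=1 -> matches Julia
  - ticket 3 (Export error): agent_id=1 -> matches Julia
  - ticket 4 (Bad redirect): agent_id=5 -> matches George
  - ticket 5 (Missing icon): agent_id=3 -> matches Rosa
  - ticket 6 (Wrong total): agent_id=1 -> matches Julia
  - ticket 7 (Memory leak): agent_id=2 -> matches Dana
  - ticket 8 (Null pointer): agent_id=5 -> matches George
All 8 rows appear; 1 has NULL agent.

SQL:
SELECT a.title, b.name AS agent
FROM tickets a
LEFT JOIN agents b ON a.agent_id = b.id

Result:
title          | agent 
---------------+-------
Wrong timezone | NULL  
Login fails    | Julia 
Export error   | Julia 
Bad redirect   | George
Missing icon   | Rosa  
Wrong total    | Julia 
Memory leak    | Dana  
Null pointer   | George


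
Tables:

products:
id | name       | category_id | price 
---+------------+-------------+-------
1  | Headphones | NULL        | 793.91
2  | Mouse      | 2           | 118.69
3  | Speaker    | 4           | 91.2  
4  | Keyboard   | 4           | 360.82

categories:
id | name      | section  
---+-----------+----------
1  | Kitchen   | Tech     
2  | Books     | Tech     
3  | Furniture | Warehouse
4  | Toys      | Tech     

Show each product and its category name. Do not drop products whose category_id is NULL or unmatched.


LEFT JOIN keeps every row from products (the left table); where category_id has no match in categories, the category columns become NULL. Walk through each product:
  - product 1 (Headphones): category_id=NULL, no match -> kept with NULL
  - product 2 (Mouse): category_id=2 -> matches Books
  - product 3 (Speaker): category_id=4 -> matches Toys
  - product 4 (Keyboard): category_id=4 -> matches Toys
All 4 rows appear; 1 has NULL category.

SQL:
SELECT a.name, b.name AS category
FROM products a
LEFT JOIN categories b ON a.category_id = b.id

Result:
name       | category
-----------+---------
Headphones | NULL    
Mouse      | Books   
Speaker    | Toys    
Keyboard   | Toys    


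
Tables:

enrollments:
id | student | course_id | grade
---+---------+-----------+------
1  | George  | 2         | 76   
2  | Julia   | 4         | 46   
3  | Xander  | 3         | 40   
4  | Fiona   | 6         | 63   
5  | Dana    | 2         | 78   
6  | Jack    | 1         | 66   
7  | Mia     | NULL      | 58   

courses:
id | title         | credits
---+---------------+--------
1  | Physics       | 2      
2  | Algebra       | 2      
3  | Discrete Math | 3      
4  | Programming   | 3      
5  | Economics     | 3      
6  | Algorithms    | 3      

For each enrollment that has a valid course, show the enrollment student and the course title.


INNER JOIN keeps only enrollments rows whose course_id matches an id in courses. Walk through each enrollment:
  - enrollment 1 (George): course_id=2 -> matches Algebra
  - enrollment 2 (Julia): course_id=4 -> matches Programming
  - enrollment 3 (Xander): course_id=3 -> matches Discrete Math
  - enrollment 4 (Fiona): course_id=6 -> matches Algorithms
  - enrollment 5 (Dana): course_id=2 -> matches Algebra
  - enrollment 6 (Jack): course_id=1 -> matches Physics
  - enrollment 7 (Mia): course_id=NULL, no match -> dropped
So 1 of 7 rows is dropped.

SQL:
SELECT a.student, b.title AS course
FROM enrollments a
INNER JOIN courses b ON a.course_id = b.id

Result:
student | course       
--------+--------------
George  | Algebra      
Julia   | Programming  
Xander  | Discrete Math
Fiona   | Algorithms   
Dana    | Algebra      
Jack    | Physics      


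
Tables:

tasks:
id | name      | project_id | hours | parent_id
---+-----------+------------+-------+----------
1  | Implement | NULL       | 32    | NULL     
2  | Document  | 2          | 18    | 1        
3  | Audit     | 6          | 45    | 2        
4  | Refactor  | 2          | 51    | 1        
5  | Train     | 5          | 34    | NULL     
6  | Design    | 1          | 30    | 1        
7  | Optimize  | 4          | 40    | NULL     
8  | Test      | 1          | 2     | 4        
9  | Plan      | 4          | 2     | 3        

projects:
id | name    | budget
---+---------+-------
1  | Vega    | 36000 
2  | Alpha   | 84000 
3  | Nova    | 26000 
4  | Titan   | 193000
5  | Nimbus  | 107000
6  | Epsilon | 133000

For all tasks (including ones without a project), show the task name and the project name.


LEFT JOIN keeps every row from tasks (the left table); where project_id has no match in projects, the project columns become NULL. Walk through each task:
  - task 1 (Implement): project_id=NULL, no match -> kept with NULL
  - task 2 (Document): project_id=2 -> matches Alpha
  - task 3 (Audit): project_id=6 -> matches Epsilon
  - task 4 (Refactor): project_id=2 -> matches Alpha
  - task 5 (Train): project_id=5 -> matches Nimbus
  - task 6 (Design): project_id=1 -> matches Vega
  - task 7 (Optimize): project_id=4 -> matches Titan
  - task 8 (Test): project_id=1 -> matches Vega
  - task 9 (Plan): project_id=4 -> matches Titan
All 9 rows appear; 1 has NULL project.

SQL:
SELECT a.name, b.name AS project
FROM tasks a
LEFT JOIN projects b ON a.project_id = b.id

Result:
name      | project
----------+--------
Implement | NULL   
Document  | Alpha  
Audit     | Epsilon
Refactor  | Alpha  
Train     | Nimbus 
Design    | Vega   
Optimize  | Titan  
Test      | Vega   
Plan      | Titan  


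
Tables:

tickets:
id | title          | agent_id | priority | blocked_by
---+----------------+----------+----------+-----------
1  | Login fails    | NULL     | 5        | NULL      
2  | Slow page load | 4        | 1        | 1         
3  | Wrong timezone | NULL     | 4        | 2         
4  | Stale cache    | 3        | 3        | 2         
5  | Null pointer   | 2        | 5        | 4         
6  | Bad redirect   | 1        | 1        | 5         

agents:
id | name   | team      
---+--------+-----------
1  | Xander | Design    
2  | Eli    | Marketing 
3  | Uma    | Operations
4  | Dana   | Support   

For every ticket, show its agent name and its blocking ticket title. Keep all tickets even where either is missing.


Two LEFT JOINs from the same base table tickets: one to agents via agent_id, one to tickets itself via blocked_by. Both are LEFT so every ticket is preserved.
Match against agents:
  - ticket 1 (Login fails): agent_id=NULL, no match -> kept with NULL
  - ticket 2 (Slow page load): agent_id=4 -> matches Dana
  - ticket 3 (Wrong timezone): agent_id=NULL, no match -> kept with NULL
  - ticket 4 (Stale cache): agent_id=3 -> matches Uma
  - ticket 5 (Null pointer): agent_id=2 -> matches Eli
  - ticket 6 (Bad redirect): agent_id=1 -> matches Xander
Match against tickets (self):
  - ticket 1 (Login fails): blocked_by=NULL -> NULL
  - ticket 2 (Slow page load): blocked_by=1 -> Login fails
  - ticket 3 (Wrong timezone): blocked_by=2 -> Slow page load
  - ticket 4 (Stale cache): blocked_by=2 -> Slow page load
  - ticket 5 (Null pointer): blocked_by=4 -> Stale cache
  - ticket 6 (Bad redirect): blocked_by=5 -> Null pointer

SQL:
SELECT a.title, b.name AS agent, c.title AS blocked_by
FROM tickets a
LEFT JOIN agents b ON a.agent_id = b.id
LEFT JOIN tickets c ON a.blocked_by = c.id

Result:
title          | agent  | blocked_by    
---------------+--------+---------------
Login fails    | NULL   | NULL          
Slow page load | Dana   | Login fails   
Wrong timezone | NULL   | Slow page load
Stale cache    | Uma    | Slow page load
Null pointer   | Eli    | Stale cache   
Bad redirect   | Xander | Null pointer  


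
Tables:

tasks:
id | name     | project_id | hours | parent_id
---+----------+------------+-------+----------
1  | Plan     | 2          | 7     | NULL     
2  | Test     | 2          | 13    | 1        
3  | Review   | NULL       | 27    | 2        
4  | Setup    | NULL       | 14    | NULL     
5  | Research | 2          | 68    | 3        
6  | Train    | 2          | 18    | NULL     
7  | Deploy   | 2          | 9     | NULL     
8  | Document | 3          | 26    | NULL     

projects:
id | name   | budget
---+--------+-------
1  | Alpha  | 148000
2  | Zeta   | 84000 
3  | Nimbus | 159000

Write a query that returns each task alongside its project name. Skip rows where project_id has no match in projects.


INNER JOIN keeps only tasks rows whose project_id matches an id in projects. Walk through each task:
  - task 1 (Plan): project_id=2 -> matches Zeta
  - task 2 (Test): project_id=2 -> matches Zeta
  - task 3 (Review): project_id=NULL, no match -> dropped
  - task 4 (Setup): project_id=NULL, no match -> dropped
  - task 5 (Research): project_id=2 -> matches Zeta
  - task 6 (Train): project_id=2 -> matches Zeta
  - task 7 (Deploy): project_id=2 -> matches Zeta
  - task 8 (Document): project_id=3 -> matches Nimbus
So 2 of 8 rows are dropped.

SQL:
SELECT a.name, b.name AS project
FROM tasks a
INNER JOIN projects b ON a.project_id = b.id

Result:
name     | project
---------+--------
Plan     | Zeta   
Test     | Zeta   
Research | Zeta   
Train    | Zeta   
Deploy   | Zeta   
Document | Nimbus 


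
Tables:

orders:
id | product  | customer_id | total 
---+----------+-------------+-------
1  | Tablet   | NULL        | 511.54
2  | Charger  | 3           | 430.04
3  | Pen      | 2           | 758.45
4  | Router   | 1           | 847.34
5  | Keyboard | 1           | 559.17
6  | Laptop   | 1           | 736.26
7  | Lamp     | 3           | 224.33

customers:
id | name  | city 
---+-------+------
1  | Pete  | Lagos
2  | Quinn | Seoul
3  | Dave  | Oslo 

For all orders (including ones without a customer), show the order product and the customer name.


LEFT JOIN keeps every row from orders (the left table); where customer_id has no match in customers, the customer columns become NULL. Walk through each order:
  - order 1 (Tablet): customer_id=NULL, no match -> kept with NULL
  - order 2 (Charger): customer_id=3 -> matches Dave
  - order 3 (Pen): customer_id=2 -> matches Quinn
  - order 4 (Router): customer_id=1 -> matches Pete
  - order 5 (Keyboard): customer_id=1 -> matches Pete
  - order 6 (Laptop): customer_id=1 -> matches Pete
  - order 7 (Lamp): customer_id=3 -> matches Dave
All 7 rows appear; 1 has NULL customer.

SQL:
SELECT a.product, b.name AS customer
FROM orders a
LEFT JOIN customers b ON a.customer_id = b.id

Result:
product  | customer
---------+---------
Tablet   | NULL    
Charger  | Dave    
Pen      | Quinn   
Router   | Pete    
Keyboard | Pete    
Laptop   | Pete    
Lamp     | Dave    


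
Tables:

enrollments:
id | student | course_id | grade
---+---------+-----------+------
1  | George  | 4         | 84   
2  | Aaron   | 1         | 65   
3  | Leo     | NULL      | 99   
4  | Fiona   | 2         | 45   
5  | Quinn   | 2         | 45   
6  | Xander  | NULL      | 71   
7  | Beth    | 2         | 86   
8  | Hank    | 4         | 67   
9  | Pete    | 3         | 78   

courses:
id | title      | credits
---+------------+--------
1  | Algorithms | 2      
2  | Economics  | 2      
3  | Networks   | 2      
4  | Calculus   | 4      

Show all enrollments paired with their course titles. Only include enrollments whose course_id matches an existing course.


INNER JOIN keeps only enrollments rows whose course_id matches an id in courses. Walk through each enrollment:
  - enrollment 1 (George): course_id=4 -> matches Calculus
  - enrollment 2 (Aaron): course_id=1 -> matches Algorithms
  - enrollment 3 (Leo): course_id=NULL, no match -> dropped
  - enrollment 4 (Fiona): course_id=2 -> matches Economics
  - enrollment 5 (Quinn): course_id=2 -> matches Economics
  - enrollment 6 (Xander): course_id=NULL, no match -> dropped
  - enrollment 7 (Beth): course_id=2 -> matches Economics
  - enrollment 8 (Hank): course_id=4 -> matches Calculus
  - enrollment 9 (Pete): course_id=3 -> matches Networks
So 2 of 9 rows are dropped.

SQL:
SELECT a.student, b.title AS course
FROM enrollments a
INNER JOIN courses b ON a.course_id = b.id

Result:
student | course    
--------+-----------
George  | Calculus  
Aaron   | Algorithms
Fiona   | Economics 
Quinn   | Economics 
Beth    | Economics 
Hank    | Calculus  
Pete    | Networks  


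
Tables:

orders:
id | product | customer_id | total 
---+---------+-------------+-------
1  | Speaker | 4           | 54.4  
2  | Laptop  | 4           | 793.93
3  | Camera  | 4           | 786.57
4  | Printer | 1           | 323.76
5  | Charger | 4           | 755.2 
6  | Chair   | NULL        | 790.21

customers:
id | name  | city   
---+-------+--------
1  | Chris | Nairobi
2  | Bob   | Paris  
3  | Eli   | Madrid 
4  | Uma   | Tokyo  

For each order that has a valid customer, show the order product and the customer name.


INNER JOIN keeps only orders rows whose customer_id matches an id in customers. Walk through each order:
  - order 1 (Speaker): customer_id=4 -> matches Uma
  - order 2 (Laptop): customer_id=4 -> matches Uma
  - order 3 (Camera): customer_id=4 -> matches Uma
  - order 4 (Printer): customer_id=1 -> matches Chris
  - order 5 (Charger): customer_id=4 -> matches Uma
  - order 6 (Chair): customer_id=NULL, no match -> dropped
So 1 of 6 rows is dropped.

SQL:
SELECT a.product, b.name AS customer
FROM orders a
INNER JOIN customers b ON a.customer_id = b.id

Result:
product | customer
--------+---------
Speaker | Uma     
Laptop  | Uma     
Camera  | Uma     
Printer | Chris   
Charger | Uma     


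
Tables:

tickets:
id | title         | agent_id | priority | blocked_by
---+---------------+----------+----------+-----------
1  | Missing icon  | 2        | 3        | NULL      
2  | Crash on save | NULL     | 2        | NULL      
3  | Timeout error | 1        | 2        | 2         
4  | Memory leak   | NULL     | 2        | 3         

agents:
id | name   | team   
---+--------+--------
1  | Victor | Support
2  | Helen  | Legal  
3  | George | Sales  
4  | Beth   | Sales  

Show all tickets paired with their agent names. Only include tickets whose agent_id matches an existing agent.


INNER JOIN keeps only tickets rows whose agent_id matches an id in agents. Walk through each ticket:
  - ticket 1 (Missing icon): agent_id=2 -> matches Helen
  - ticket 2 (Crash on save): agent_id=NULL, no match -> dropped
  - ticket 3 (Timeout error): agent_id=1 -> matches Victor
  - ticket 4 (Memory leak): agent_id=NULL, no match -> dropped
So 2 of 4 rows are dropped.

SQL:
SELECT a.title, b.name AS agent
FROM tickets a
INNER JOIN agents b ON a.agent_id = b.id

Result:
title         | agent 
--------------+-------
Missing icon  | Helen 
Timeout error | Victor


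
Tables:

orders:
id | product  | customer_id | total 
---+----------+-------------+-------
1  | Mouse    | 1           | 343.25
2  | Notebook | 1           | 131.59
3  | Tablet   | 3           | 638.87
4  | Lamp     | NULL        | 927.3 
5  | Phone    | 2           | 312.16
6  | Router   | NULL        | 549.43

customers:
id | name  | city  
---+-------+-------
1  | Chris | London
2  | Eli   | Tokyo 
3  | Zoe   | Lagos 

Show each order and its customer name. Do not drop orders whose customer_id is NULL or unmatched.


LEFT JOIN keeps every row from orders (the left table); where customer_id has no match in customers, the customer columns become NULL. Walk through each order:
  - order 1 (Mouse): customer_id=1 -> matches Chris
  - order 2 (Notebook): customer_id=1 -> matches Chris
  - order 3 (Tablet): customer_id=3 -> matches Zoe
  - order 4 (Lamp): customer_id=NULL, no match -> kept with NULL
  - order 5 (Phone): customer_id=2 -> matches Eli
  - order 6 (Router): customer_id=NULL, no match -> kept with NULL
All 6 rows appear; 2 have NULL customer.

SQL:
SELECT a.product, b.name AS customer
FROM orders a
LEFT JOIN customers b ON a.customer_id = b.id

Result:
product  | customer
---------+---------
Mouse    | Chris   
Notebook | Chris   
Tablet   | Zoe     
Lamp     | NULL    
Phone    | Eli     
Router   | NULL    


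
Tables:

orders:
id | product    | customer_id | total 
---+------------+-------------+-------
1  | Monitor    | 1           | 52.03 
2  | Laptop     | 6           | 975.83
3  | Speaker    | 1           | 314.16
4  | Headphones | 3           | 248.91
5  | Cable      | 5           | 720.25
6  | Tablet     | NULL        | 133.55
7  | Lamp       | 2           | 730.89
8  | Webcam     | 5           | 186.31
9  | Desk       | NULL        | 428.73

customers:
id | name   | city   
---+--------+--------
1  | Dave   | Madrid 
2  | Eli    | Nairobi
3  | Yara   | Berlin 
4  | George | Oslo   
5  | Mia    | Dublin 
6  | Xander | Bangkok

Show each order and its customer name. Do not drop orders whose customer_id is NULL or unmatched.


LEFT JOIN keeps every row from orders (the left table); where customer_id has no match in customers, the customer columns become NULL. Walk through each order:
  - order 1 (Monitor): customer_id=1 -> matches Dave
  - order 2 (Laptop): customer_id=6 -> matches Xander
  - order 3 (Speaker): customer_id=1 -> matches Dave
  - order 4 (Headphones): customer_id=3 -> matches Yara
  - order 5 (Cable): customer_id=5 -> matches Mia
  - order 6 (Tablet): customer_id=NULL, no match -> kept with NULL
  - order 7 (Lamp): customer_id=2 -> matches Eli
  - order 8 (Webcam): customer_id=5 -> matches Mia
  - order 9 (Desk): customer_id=NULL, no match -> kept with NULL
All 9 rows appear; 2 have NULL customer.

SQL:
SELECT a.product, b.name AS customer
FROM orders a
LEFT JOIN customers b ON a.customer_id = b.id

Result:
product    | customer
-----------+---------
Monitor    | Dave    
Laptop     | Xander  
Speaker    | Dave    
Headphones | Yara    
Cable      | Mia     
Tablet     | NULL    
Lamp       | Eli     
Webcam     | Mia     
Desk       | NULL    


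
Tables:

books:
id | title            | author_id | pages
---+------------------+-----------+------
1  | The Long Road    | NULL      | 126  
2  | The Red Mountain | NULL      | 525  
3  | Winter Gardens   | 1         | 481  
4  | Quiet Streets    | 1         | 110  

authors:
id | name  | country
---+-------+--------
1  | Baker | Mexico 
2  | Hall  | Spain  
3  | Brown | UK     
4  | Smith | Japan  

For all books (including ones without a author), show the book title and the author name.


LEFT JOIN keeps every row from books (the left table); where author_id has no match in authors, the author columns become NULL. Walk through each book:
  - book 1 (The Long Road): author_id=NULL, no match -> kept with NULL
  - book 2 (The Red Mountain): author_id=NULL, no match -> kept with NULL
  - book 3 (Winter Gardens): author_id=1 -> matches Baker
  - book 4 (Quiet Streets): author_id=1 -> matches Baker
All 4 rows appear; 2 have NULL author.

SQL:
SELECT a.title, b.name AS author
FROM books a
LEFT JOIN authors b ON a.author_id = b.id

Result:
title            | author
-----------------+-------
The Long Road    | NULL  
The Red Mountain | NULL  
Winter Gardens   | Baker 
Quiet Streets    | Baker 


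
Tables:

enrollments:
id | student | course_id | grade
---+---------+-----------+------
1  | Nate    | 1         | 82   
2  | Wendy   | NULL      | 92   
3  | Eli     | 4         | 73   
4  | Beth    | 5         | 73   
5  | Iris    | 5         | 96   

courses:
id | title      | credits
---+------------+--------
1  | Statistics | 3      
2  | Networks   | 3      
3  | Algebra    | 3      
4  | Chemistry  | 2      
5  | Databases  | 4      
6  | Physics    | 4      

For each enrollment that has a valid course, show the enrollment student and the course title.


INNER JOIN keeps only enrollments rows whose course_id matches an id in courses. Walk through each enrollment:
  - enrollment 1 (Nate): course_id=1 -> matches Statistics
  - enrollment 2 (Wendy): course_id=NULL, no match -> dropped
  - enrollment 3 (Eli): course_id=4 -> matches Chemistry
  - enrollment 4 (Beth): course_id=5 -> matches Databases
  - enrollment 5 (Iris): course_id=5 -> matches Databases
So 1 of 5 rows is dropped.

SQL:
SELECT a.student, b.title AS course
FROM enrollments a
INNER JOIN courses b ON a.course_id = b.id

Result:
student | course    
--------+-----------
Nate    | Statistics
Eli     | Chemistry 
Beth    | Databases 
Iris    | Databases 


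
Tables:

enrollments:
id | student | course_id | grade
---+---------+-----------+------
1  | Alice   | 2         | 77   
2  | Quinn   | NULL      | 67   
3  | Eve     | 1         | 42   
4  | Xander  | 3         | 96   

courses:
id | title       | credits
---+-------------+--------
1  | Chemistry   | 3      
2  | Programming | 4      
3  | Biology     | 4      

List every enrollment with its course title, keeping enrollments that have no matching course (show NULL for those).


LEFT JOIN keeps every row from enrollments (the left table); where course_id has no match in courses, the course columns become NULL. Walk through each enrollment:
  - enrollment 1 (Alice): course_id=2 -> matches Programming
  - enrollment 2 (Quinn): course_id=NULL, no match -> kept with NULL
  - enrollment 3 (Eve): course_id=1 -> matches Chemistry
  - enrollment 4 (Xander): course_id=3 -> matches Biology
All 4 rows appear; 1 has NULL course.

SQL:
SELECT a.student, b.title AS course
FROM enrollments a
LEFT JOIN courses b ON a.course_id = b.id

Result:
student | course     
--------+------------
Alice   | Programming
Quinn   | NULL       
Eve     | Chemistry  
Xander  | Biology    


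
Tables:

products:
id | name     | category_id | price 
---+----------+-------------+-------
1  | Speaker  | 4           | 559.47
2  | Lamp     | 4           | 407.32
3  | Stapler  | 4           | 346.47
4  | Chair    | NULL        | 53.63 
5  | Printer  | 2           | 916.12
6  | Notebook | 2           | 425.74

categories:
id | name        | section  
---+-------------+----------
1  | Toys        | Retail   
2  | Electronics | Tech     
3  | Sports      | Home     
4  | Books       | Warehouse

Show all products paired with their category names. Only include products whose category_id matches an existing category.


INNER JOIN keeps only products rows whose category_id matches an id in categories. Walk through each product:
  - product 1 (Speaker): category_id=4 -> matches Books
  - product 2 (Lamp): category_id=4 -> matches Books
  - product 3 (Stapler): category_id=4 -> matches Books
  - product 4 (Chair): category_id=NULL, no match -> dropped
  - product 5 (Printer): category_id=2 -> matches Electronics
  - product 6 (Notebook): category_id=2 -> matches Electronics
So 1 of 6 rows is dropped.

SQL:
SELECT a.name, b.name AS category
FROM products a
INNER JOIN categories b ON a.category_id = b.id

Result:
name     | category   
---------+------------
Speaker  | Books      
Lamp     | Books      
Stapler  | Books      
Printer  | Electronics
Notebook | Electronics


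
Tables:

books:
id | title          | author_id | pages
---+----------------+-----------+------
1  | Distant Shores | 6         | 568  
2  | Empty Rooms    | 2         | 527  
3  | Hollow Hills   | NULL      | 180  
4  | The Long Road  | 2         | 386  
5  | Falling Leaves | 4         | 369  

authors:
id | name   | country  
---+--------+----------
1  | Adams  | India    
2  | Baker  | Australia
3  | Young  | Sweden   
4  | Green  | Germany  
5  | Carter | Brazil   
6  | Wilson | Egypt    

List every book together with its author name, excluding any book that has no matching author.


INNER JOIN keeps only books rows whose author_id matches an id in authors. Walk through each book:
  - book 1 (Distant Shores): author_id=6 -> matches Wilson
  - book 2 (Empty Rooms): author_id=2 -> matches Baker
  - book 3 (Hollow Hills): author_id=NULL, no match -> dropped
  - book 4 (The Long Road): author_id=2 -> matches Baker
  - book 5 (Falling Leaves): author_id=4 -> matches Green
So 1 of 5 rows is dropped.

SQL:
SELECT a.title, b.name AS author
FROM books a
INNER JOIN authors b ON a.author_id = b.id

Result:
title          | author
---------------+-------
Distant Shores | Wilson
Empty Rooms    | Baker 
The Long Road  | Baker 
Falling Leaves | Green 


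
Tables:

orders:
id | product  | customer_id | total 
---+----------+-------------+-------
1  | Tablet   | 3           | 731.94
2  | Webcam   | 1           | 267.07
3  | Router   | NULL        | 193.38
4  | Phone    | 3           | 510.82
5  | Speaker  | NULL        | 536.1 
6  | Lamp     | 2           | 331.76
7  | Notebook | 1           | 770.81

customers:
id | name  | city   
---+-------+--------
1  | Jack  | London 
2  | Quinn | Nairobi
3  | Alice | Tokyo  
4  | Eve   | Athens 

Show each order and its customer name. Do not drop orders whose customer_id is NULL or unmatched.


LEFT JOIN keeps every row from orders (the left table); where customer_id has no match in customers, the customer columns become NULL. Walk through each order:
  - order 1 (Tablet): customer_id=3 -> matches Alice
  - order 2 (Webcam): customer_id=1 -> matches Jack
  - order 3 (Router): customer_id=NULL, no match -> kept with NULL
  - order 4 (Phone): customer_id=3 -> matches Alice
  - order 5 (Speaker): customer_id=NULL, no match -> kept with NULL
  - order 6 (Lamp): customer_id=2 -> matches Quinn
  - order 7 (Notebook): customer_id=1 -> matches Jack
All 7 rows appear; 2 have NULL customer.

SQL:
SELECT a.product, b.name AS customer
FROM orders a
LEFT JOIN customers b ON a.customer_id = b.id

Result:
product  | customer
---------+---------
Tablet   | Alice   
Webcam   | Jack    
Router   | NULL    
Phone    | Alice   
Speaker  | NULL    
Lamp     | Quinn   
Notebook | Jack    


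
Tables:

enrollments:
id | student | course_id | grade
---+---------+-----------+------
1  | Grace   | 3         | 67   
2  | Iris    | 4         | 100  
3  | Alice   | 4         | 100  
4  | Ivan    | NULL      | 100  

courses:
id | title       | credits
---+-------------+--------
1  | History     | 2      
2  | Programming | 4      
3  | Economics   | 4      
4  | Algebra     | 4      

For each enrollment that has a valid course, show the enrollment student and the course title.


INNER JOIN keeps only enrollments rows whose course_id matches an id in courses. Walk through each enrollment:
  - enrollment 1 (Grace): course_id=3 -> matches Economics
  - enrollment 2 (Iris): course_id=4 -> matches Algebra
  - enrollment 3 (Alice): course_id=4 -> matches Algebra
  - enrollment 4 (Ivan): course_id=NULL, no match -> dropped
So 1 of 4 rows is dropped.

SQL:
SELECT a.student, b.title AS course
FROM enrollments a
INNER JOIN courses b ON a.course_id = b.id

Result:
student | course   
--------+----------
Grace   | Economics
Iris    | Algebra  
Alice   | Algebra  


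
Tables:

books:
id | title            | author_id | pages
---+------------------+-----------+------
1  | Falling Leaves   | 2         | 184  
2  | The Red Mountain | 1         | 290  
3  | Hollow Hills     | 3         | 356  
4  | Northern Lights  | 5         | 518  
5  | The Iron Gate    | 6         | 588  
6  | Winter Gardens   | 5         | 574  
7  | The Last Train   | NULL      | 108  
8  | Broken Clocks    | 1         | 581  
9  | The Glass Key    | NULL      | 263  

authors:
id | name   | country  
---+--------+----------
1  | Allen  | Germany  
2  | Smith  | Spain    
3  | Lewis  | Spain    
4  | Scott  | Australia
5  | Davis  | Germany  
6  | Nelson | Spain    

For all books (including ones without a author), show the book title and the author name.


LEFT JOIN keeps every row from books (the left table); where author_id has no match in authors, the author columns become NULL. Walk through each book:
  - book 1 (Falling Leaves): author_id=2 -> matches Smith
  - book 2 (The Red Mountain): author_id=1 -> matches Allen
  - book 3 (Hollow Hills): author_id=3 -> matches Lewis
  - book 4 (Northern Lights): author_id=5 -> matches Davis
  - book 5 (The Iron Gate): author_id=6 -> matches Nelson
  - book 6 (Winter Gardens): author_id=5 -> matches Davis
  - book 7 (The Last Train): author_id=NULL, no match -> kept with NULL
  - book 8 (Broken Clocks): author_id=1 -> matches Allen
  - book 9 (The Glass Key): author_id=NULL, no match -> kept with NULL
All 9 rows appear; 2 have NULL author.

SQL:
SELECT a.title, b.name AS author
FROM books a
LEFT JOIN authors b ON a.author_id = b.id

Result:
title            | author
-----------------+-------
Falling Leaves   | Smith 
The Red Mountain | Allen 
Hollow Hills     | Lewis 
Northern Lights  | Davis 
The Iron Gate    | Nelson
Winter Gardens   | Davis 
The Last Train   | NULL  
Broken Clocks    | Allen 
The Glass Key    | NULL  


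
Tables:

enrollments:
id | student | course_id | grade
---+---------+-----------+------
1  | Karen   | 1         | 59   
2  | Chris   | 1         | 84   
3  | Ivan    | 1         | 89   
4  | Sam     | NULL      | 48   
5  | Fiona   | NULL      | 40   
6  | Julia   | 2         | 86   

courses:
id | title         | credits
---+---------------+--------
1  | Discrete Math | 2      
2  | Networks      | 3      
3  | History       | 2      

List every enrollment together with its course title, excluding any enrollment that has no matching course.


INNER JOIN keeps only enrollments rows whose course_id matches an id in courses. Walk through each enrollment:
  - enrollment 1 (Karen): course_id=1 -> matches Discrete Math
  - enrollment 2 (Chris): course_id=1 -> matches Discrete Math
  - enrollment 3 (Ivan): course_id=1 -> matches Discrete Math
  - enrollment 4 (Sam): course_id=NULL, no match -> dropped
  - enrollment 5 (Fiona): course_id=NULL, no match -> dropped
  - enrollment 6 (Julia): course_id=2 -> matches Networks
So 2 of 6 rows are dropped.

SQL:
SELECT a.student, b.title AS course
FROM enrollments a
INNER JOIN courses b ON a.course_id = b.id

Result:
student | course       
--------+--------------
Karen   | Discrete Math
Chris   | Discrete Math
Ivan    | Discrete Math
Julia   | Networks     


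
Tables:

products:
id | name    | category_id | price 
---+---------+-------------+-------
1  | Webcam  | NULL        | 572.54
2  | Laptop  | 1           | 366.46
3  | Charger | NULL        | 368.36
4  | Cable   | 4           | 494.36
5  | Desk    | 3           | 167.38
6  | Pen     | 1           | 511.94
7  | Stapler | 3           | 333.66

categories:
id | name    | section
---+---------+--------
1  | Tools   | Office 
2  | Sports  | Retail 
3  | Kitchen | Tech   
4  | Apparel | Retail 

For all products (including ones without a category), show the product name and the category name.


LEFT JOIN keeps every row from products (the left table); where category_id has no match in categories, the category columns become NULL. Walk through each product:
  - product 1 (Webcam): category_id=NULL, no match -> kept with NULL
  - product 2 (Laptop): category_id=1 -> matches Tools
  - product 3 (Charger): category_id=NULL, no match -> kept with NULL
  - product 4 (Cable): category_id=4 -> matches Apparel
  - product 5 (Desk): category_id=3 -> matches Kitchen
  - product 6 (Pen): category_id=1 -> matches Tools
  - product 7 (Stapler): category_id=3 -> matches Kitchen
All 7 rows appear; 2 have NULL category.

SQL:
SELECT a.name, b.name AS category
FROM products a
LEFT JOIN categories b ON a.category_id = b.id

Result:
name    | category
--------+---------
Webcam  | NULL    
Laptop  | Tools   
Charger | NULL    
Cable   | Apparel 
Desk    | Kitchen 
Pen     | Tools   
Stapler | Kitchen 


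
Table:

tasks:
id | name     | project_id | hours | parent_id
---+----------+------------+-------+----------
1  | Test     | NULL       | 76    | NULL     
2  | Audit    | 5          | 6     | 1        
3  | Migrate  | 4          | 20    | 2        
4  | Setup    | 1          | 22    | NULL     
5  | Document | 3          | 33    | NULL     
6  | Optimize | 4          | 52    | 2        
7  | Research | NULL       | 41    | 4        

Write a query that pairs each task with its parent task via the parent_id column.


This is a self-join: tasks is joined to a second copy of itself, matching each row's parent_id to another row's id. Use LEFT JOIN so rows with parent_id=NULL are kept.
  - task 1 (Test): parent_id=NULL -> NULL
  - task 2 (Audit): parent_id=1 -> Test
  - task 3 (Migrate): parent_id=2 -> Audit
  - task 4 (Setup): parent_id=NULL -> NULL
  - task 5 (Document): parent_id=NULL -> NULL
  - task 6 (Optimize): parent_id=2 -> Audit
  - task 7 (Research): parent_id=4 -> Setup

SQL:
SELECT a.name AS item, b.name AS parent
FROM tasks a
LEFT JOIN tasks b ON a.parent_id = b.id

Result:
item     | parent
---------+-------
Test     | NULL  
Audit    | Test  
Migrate  | Audit 
Setup    | NULL  
Document | NULL  
Optimize | Audit 
Research | Setup 


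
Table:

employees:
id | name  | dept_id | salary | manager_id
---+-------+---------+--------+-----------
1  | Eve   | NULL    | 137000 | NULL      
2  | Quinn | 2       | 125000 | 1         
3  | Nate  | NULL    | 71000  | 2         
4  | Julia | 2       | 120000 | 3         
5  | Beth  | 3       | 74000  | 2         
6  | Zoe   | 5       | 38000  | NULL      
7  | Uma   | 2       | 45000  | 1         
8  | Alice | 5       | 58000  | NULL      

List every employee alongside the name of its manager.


This is a self-join: employees is joined to a second copy of itself, matching each row's manager_id to another row's id. Use LEFT JOIN so rows with manager_id=NULL are kept.
  - employee 1 (Eve): manager_id=NULL -> NULL
  - employee 2 (Quinn): manager_id=1 -> Eve
  - employee 3 (Nate): manager_id=2 -> Quinn
  - employee 4 (Julia): manager_id=3 -> Nate
  - employee 5 (Beth): manager_id=2 -> Quinn
  - employee 6 (Zoe): manager_id=NULL -> NULL
  - employee 7 (Uma): manager_id=1 -> Eve
  - employee 8 (Alice): manager_id=NULL -> NULL

SQL:
SELECT a.name AS item, b.name AS manager
FROM employees a
LEFT JOIN employees b ON a.manager_id = b.id

Result:
item  | manager
------+--------
Eve   | NULL   
Quinn | Eve    
Nate  | Quinn  
Julia | Nate   
Beth  | Quinn  
Zoe   | NULL   
Uma   | Eve    
Alice | NULL   
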